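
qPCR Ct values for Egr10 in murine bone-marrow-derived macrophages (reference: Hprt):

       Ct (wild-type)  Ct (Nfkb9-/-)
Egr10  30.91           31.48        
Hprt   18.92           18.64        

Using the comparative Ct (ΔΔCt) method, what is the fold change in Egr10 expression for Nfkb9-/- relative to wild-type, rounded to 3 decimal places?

0.555

ΔCt(wild-type) = 30.910 − 18.920 = 11.990
ΔCt(Nfkb9-/-) = 31.480 − 18.640 = 12.840
ΔΔCt = 12.840 − 11.990 = 0.850
Fold change = 2^(−0.850) = 0.5548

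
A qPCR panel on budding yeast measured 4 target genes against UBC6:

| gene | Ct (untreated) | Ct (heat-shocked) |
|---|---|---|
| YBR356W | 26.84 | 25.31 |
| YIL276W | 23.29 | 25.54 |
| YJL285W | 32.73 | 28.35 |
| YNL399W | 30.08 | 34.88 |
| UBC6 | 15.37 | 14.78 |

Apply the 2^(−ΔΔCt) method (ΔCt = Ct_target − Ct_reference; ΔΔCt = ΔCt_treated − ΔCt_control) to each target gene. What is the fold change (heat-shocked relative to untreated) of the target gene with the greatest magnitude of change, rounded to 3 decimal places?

YBR356W: ΔΔCt = (25.31−14.78) − (26.84−15.37) = 10.53 − 11.47 = -0.94; fold change = 2^0.94 = 1.919
YIL276W: ΔΔCt = (25.54−14.78) − (23.29−15.37) = 10.76 − 7.92 = 2.84; fold change = 2^-2.84 = 0.140
YJL285W: ΔΔCt = (28.35−14.78) − (32.73−15.37) = 13.57 − 17.36 = -3.79; fold change = 2^3.79 = 13.833
YNL399W: ΔΔCt = (34.88−14.78) − (30.08−15.37) = 20.10 − 14.71 = 5.39; fold change = 2^-5.39 = 0.024
YNL399W has the largest |ΔΔCt| = 5.39.

0.024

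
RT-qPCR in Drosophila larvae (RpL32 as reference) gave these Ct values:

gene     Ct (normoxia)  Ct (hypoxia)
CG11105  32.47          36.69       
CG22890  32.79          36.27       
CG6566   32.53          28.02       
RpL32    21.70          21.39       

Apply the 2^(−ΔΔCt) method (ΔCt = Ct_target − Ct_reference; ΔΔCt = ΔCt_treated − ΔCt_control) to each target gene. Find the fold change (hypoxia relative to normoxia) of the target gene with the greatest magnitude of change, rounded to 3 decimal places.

CG11105: ΔΔCt = (36.69−21.39) − (32.47−21.70) = 15.30 − 10.77 = 4.53; fold change = 2^-4.53 = 0.043
CG22890: ΔΔCt = (36.27−21.39) − (32.79−21.70) = 14.88 − 11.09 = 3.79; fold change = 2^-3.79 = 0.072
CG6566: ΔΔCt = (28.02−21.39) − (32.53−21.70) = 6.63 − 10.83 = -4.20; fold change = 2^4.20 = 18.379
CG11105 has the largest |ΔΔCt| = 4.53.

0.043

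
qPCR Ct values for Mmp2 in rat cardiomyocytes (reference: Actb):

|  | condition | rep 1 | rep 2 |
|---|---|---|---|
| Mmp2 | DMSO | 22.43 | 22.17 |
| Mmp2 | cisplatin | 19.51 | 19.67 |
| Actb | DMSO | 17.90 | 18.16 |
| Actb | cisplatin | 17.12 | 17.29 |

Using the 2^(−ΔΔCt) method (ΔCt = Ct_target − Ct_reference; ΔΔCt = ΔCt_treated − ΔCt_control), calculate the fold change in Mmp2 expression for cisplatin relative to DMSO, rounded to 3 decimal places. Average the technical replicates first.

3.694

Mean Ct: Mmp2 DMSO 22.300; Mmp2 cisplatin 19.590; Actb DMSO 18.030; Actb cisplatin 17.205
ΔCt(DMSO) = 22.300 − 18.030 = 4.270
ΔCt(cisplatin) = 19.590 − 17.205 = 2.385
ΔΔCt = 2.385 − 4.270 = -1.885
Fold change = 2^(−(-1.885)) = 2^1.885 = 3.6935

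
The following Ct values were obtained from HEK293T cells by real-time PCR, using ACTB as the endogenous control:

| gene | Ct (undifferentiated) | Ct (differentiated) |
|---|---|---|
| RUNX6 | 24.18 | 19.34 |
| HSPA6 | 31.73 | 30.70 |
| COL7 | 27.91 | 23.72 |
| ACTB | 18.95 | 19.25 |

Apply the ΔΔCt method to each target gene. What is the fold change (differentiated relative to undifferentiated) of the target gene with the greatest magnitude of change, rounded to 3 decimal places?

RUNX6: ΔΔCt = (19.34−19.25) − (24.18−18.95) = 0.09 − 5.23 = -5.14; fold change = 2^5.14 = 35.261
HSPA6: ΔΔCt = (30.70−19.25) − (31.73−18.95) = 11.45 − 12.78 = -1.33; fold change = 2^1.33 = 2.514
COL7: ΔΔCt = (23.72−19.25) − (27.91−18.95) = 4.47 − 8.96 = -4.49; fold change = 2^4.49 = 22.471
RUNX6 has the largest |ΔΔCt| = 5.14.

35.261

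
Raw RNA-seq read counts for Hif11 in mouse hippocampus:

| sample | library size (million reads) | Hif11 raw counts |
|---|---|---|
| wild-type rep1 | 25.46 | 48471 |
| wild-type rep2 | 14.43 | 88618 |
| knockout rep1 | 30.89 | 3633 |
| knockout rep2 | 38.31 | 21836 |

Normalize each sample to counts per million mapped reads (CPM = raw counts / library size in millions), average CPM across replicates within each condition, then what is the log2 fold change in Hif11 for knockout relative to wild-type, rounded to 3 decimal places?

-3.548

CPM(wild-type rep1) = 48471 / 25.46 = 1903.8099
CPM(wild-type rep2) = 88618 / 14.43 = 6141.2335
CPM(knockout rep1) = 3633 / 30.89 = 117.6109
CPM(knockout rep2) = 21836 / 38.31 = 569.9817
mean CPM(wild-type) = 4022.5217; mean CPM(knockout) = 343.7963
Fold change = 343.7963 / 4022.5217 = 0.08547
log2(0.08547) = -3.5485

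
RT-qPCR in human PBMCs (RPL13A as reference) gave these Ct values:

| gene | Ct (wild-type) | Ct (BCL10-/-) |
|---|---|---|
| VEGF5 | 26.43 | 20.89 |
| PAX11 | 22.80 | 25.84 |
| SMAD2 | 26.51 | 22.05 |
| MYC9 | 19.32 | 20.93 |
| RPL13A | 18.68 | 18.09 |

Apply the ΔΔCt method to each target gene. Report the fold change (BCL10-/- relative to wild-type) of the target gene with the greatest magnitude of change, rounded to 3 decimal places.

VEGF5: ΔΔCt = (20.89−18.09) − (26.43−18.68) = 2.80 − 7.75 = -4.95; fold change = 2^4.95 = 30.910
PAX11: ΔΔCt = (25.84−18.09) − (22.80−18.68) = 7.75 − 4.12 = 3.63; fold change = 2^-3.63 = 0.081
SMAD2: ΔΔCt = (22.05−18.09) − (26.51−18.68) = 3.96 − 7.83 = -3.87; fold change = 2^3.87 = 14.621
MYC9: ΔΔCt = (20.93−18.09) − (19.32−18.68) = 2.84 − 0.64 = 2.20; fold change = 2^-2.20 = 0.218
VEGF5 has the largest |ΔΔCt| = 4.95.

30.910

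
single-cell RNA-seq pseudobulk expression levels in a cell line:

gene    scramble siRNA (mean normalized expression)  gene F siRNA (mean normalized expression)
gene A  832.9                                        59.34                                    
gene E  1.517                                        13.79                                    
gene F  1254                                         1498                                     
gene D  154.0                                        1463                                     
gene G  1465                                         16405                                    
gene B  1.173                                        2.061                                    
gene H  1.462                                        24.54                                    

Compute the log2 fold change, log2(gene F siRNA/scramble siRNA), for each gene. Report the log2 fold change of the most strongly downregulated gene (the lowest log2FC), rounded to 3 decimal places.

log2(59.34/832.9) = -3.811  (gene A)
log2(13.79/1.517) = 3.184  (gene E)
log2(1498/1254) = 0.257  (gene F)
log2(1463/154.0) = 3.248  (gene D)
log2(16405/1465) = 3.485  (gene G)
log2(2.061/1.173) = 0.813  (gene B)
log2(24.54/1.462) = 4.069  (gene H)
gene A is most strongly downregulated.

-3.811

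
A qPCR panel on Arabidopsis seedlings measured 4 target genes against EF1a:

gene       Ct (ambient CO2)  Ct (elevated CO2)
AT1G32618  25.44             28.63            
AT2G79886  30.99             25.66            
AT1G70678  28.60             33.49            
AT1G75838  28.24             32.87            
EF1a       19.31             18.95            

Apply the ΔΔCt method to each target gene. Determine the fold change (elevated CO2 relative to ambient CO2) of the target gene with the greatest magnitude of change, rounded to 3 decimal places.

0.026

AT1G32618: ΔΔCt = (28.63−18.95) − (25.44−19.31) = 9.68 − 6.13 = 3.55; fold change = 2^-3.55 = 0.085
AT2G79886: ΔΔCt = (25.66−18.95) − (30.99−19.31) = 6.71 − 11.68 = -4.97; fold change = 2^4.97 = 31.341
AT1G70678: ΔΔCt = (33.49−18.95) − (28.60−19.31) = 14.54 − 9.29 = 5.25; fold change = 2^-5.25 = 0.026
AT1G75838: ΔΔCt = (32.87−18.95) − (28.24−19.31) = 13.92 − 8.93 = 4.99; fold change = 2^-4.99 = 0.031
AT1G70678 has the largest |ΔΔCt| = 5.25.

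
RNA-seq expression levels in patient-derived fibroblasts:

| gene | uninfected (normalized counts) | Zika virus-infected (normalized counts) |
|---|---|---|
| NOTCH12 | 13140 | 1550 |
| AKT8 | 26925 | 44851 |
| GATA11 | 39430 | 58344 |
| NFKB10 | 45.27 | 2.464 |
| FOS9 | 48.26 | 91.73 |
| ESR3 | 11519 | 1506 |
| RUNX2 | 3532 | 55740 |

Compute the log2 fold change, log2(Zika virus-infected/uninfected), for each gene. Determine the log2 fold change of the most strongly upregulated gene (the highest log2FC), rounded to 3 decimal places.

log2(1550/13140) = -3.084  (NOTCH12)
log2(44851/26925) = 0.736  (AKT8)
log2(58344/39430) = 0.565  (GATA11)
log2(2.464/45.27) = -4.199  (NFKB10)
log2(91.73/48.26) = 0.927  (FOS9)
log2(1506/11519) = -2.935  (ESR3)
log2(55740/3532) = 3.980  (RUNX2)
RUNX2 is most strongly upregulated.

3.980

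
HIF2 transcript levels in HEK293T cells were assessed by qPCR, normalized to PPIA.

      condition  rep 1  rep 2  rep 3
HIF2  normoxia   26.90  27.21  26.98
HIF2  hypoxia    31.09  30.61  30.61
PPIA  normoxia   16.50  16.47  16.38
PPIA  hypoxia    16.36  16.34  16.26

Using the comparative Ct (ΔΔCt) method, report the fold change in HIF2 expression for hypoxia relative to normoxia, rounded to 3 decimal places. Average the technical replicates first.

Mean Ct: HIF2 normoxia 27.030; HIF2 hypoxia 30.770; PPIA normoxia 16.450; PPIA hypoxia 16.320
ΔCt(normoxia) = 27.030 − 16.450 = 10.580
ΔCt(hypoxia) = 30.770 − 16.320 = 14.450
ΔΔCt = 14.450 − 10.580 = 3.870
Fold change = 2^(−3.870) = 0.0684

0.068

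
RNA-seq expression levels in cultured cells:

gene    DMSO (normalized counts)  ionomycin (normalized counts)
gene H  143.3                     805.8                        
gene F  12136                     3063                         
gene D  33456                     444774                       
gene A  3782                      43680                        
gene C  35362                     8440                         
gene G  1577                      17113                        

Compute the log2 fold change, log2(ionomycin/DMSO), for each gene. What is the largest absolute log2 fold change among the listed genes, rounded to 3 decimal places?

3.733

log2(805.8/143.3) = 2.491  (gene H)
log2(3063/12136) = -1.986  (gene F)
log2(444774/33456) = 3.733  (gene D)
log2(43680/3782) = 3.530  (gene A)
log2(8440/35362) = -2.067  (gene C)
log2(17113/1577) = 3.440  (gene G)
The largest magnitude belongs to gene D.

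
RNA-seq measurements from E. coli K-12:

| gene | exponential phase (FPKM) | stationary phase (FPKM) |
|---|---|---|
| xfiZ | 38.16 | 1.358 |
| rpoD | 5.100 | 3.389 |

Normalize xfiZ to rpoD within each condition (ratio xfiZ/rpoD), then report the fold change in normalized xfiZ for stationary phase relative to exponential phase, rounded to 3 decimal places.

xfiZ/rpoD (exponential phase) = 38.16 / 5.100 = 7.4824
xfiZ/rpoD (stationary phase) = 1.358 / 3.389 = 0.40071
Fold change = 0.40071 / 7.4824 = 0.0536

0.054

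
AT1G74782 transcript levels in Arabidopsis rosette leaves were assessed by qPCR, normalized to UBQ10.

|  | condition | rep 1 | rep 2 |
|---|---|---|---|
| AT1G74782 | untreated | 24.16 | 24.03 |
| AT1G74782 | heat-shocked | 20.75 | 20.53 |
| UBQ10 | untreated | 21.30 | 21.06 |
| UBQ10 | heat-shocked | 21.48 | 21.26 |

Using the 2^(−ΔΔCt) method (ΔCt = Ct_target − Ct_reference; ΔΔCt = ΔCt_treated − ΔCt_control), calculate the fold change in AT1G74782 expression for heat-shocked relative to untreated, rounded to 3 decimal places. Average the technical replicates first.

Mean Ct: AT1G74782 untreated 24.095; AT1G74782 heat-shocked 20.640; UBQ10 untreated 21.180; UBQ10 heat-shocked 21.370
ΔCt(untreated) = 24.095 − 21.180 = 2.915
ΔCt(heat-shocked) = 20.640 − 21.370 = -0.730
ΔΔCt = -0.730 − 2.915 = -3.645
Fold change = 2^(−(-3.645)) = 2^3.645 = 12.5099

12.510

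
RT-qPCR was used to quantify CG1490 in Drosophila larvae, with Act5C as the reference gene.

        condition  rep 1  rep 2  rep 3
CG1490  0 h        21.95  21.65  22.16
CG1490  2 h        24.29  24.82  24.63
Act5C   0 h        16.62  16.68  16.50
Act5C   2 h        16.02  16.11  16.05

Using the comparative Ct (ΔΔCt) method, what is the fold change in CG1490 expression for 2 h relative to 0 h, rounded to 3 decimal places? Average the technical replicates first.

Mean Ct: CG1490 0 h 21.920; CG1490 2 h 24.580; Act5C 0 h 16.600; Act5C 2 h 16.060
ΔCt(0 h) = 21.920 − 16.600 = 5.320
ΔCt(2 h) = 24.580 − 16.060 = 8.520
ΔΔCt = 8.520 − 5.320 = 3.200
Fold change = 2^(−3.200) = 0.1088

0.109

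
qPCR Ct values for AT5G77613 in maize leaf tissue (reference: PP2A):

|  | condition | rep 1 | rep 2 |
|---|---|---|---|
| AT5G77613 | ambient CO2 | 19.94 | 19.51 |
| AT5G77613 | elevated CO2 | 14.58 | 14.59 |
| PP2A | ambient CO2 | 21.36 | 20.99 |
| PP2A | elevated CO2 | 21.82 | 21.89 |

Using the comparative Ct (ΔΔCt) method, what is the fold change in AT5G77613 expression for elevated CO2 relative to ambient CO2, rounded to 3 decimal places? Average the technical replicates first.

Mean Ct: AT5G77613 ambient CO2 19.725; AT5G77613 elevated CO2 14.585; PP2A ambient CO2 21.175; PP2A elevated CO2 21.855
ΔCt(ambient CO2) = 19.725 − 21.175 = -1.450
ΔCt(elevated CO2) = 14.585 − 21.855 = -7.270
ΔΔCt = -7.270 − (-1.450) = -5.820
Fold change = 2^(−(-5.820)) = 2^5.820 = 56.4930

56.493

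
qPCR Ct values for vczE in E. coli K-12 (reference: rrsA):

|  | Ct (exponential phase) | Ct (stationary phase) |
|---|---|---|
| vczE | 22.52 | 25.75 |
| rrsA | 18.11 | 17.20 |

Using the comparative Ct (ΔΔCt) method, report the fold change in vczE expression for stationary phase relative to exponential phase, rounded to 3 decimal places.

ΔCt(exponential phase) = 22.520 − 18.110 = 4.410
ΔCt(stationary phase) = 25.750 − 17.200 = 8.550
ΔΔCt = 8.550 − 4.410 = 4.140
Fold change = 2^(−4.140) = 0.0567

0.057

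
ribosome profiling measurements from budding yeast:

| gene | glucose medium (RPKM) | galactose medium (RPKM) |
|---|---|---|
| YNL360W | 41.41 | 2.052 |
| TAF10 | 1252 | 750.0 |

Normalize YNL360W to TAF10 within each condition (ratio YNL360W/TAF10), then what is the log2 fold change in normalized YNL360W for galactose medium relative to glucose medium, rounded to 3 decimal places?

YNL360W/TAF10 (glucose medium) = 41.41 / 1252 = 0.033075
YNL360W/TAF10 (galactose medium) = 2.052 / 750.0 = 0.002736
Fold change = 0.002736 / 0.033075 = 0.0827
log2(0.0827) = -3.5956

-3.596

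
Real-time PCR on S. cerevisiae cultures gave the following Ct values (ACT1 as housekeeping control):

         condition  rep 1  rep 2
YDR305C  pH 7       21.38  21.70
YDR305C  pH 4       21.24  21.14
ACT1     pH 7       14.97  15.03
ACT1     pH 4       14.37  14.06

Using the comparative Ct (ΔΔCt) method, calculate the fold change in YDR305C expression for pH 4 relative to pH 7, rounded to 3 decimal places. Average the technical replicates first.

0.740

Mean Ct: YDR305C pH 7 21.540; YDR305C pH 4 21.190; ACT1 pH 7 15.000; ACT1 pH 4 14.215
ΔCt(pH 7) = 21.540 − 15.000 = 6.540
ΔCt(pH 4) = 21.190 − 14.215 = 6.975
ΔΔCt = 6.975 − 6.540 = 0.435
Fold change = 2^(−0.435) = 0.7397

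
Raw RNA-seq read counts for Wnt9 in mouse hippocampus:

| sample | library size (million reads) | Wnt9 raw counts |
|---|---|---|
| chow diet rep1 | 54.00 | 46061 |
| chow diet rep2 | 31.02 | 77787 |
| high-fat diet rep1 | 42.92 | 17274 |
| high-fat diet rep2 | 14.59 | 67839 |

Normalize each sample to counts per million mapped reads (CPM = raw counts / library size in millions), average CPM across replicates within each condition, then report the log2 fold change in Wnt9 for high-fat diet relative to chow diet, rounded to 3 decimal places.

0.588

CPM(chow diet rep1) = 46061 / 54.00 = 852.9815
CPM(chow diet rep2) = 77787 / 31.02 = 2507.6402
CPM(high-fat diet rep1) = 17274 / 42.92 = 402.4697
CPM(high-fat diet rep2) = 67839 / 14.59 = 4649.6916
mean CPM(chow diet) = 1680.3109; mean CPM(high-fat diet) = 2526.0806
Fold change = 2526.0806 / 1680.3109 = 1.50334
log2(1.50334) = 0.5882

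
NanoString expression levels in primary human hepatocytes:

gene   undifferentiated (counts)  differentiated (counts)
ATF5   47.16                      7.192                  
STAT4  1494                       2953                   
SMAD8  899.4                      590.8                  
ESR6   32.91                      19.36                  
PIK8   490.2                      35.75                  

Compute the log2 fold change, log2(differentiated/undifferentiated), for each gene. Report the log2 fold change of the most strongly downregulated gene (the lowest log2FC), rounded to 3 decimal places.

-3.777

log2(7.192/47.16) = -2.713  (ATF5)
log2(2953/1494) = 0.983  (STAT4)
log2(590.8/899.4) = -0.606  (SMAD8)
log2(19.36/32.91) = -0.765  (ESR6)
log2(35.75/490.2) = -3.777  (PIK8)
PIK8 is most strongly downregulated.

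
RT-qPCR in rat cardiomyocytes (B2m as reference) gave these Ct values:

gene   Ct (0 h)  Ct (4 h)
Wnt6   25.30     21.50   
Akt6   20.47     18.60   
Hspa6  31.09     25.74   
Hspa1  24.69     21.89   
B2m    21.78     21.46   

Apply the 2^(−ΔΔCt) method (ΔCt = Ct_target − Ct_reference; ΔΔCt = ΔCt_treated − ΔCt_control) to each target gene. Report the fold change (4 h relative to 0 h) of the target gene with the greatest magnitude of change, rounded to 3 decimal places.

32.672

Wnt6: ΔΔCt = (21.50−21.46) − (25.30−21.78) = 0.04 − 3.52 = -3.48; fold change = 2^3.48 = 11.158
Akt6: ΔΔCt = (18.60−21.46) − (20.47−21.78) = -2.86 − (-1.31) = -1.55; fold change = 2^1.55 = 2.928
Hspa6: ΔΔCt = (25.74−21.46) − (31.09−21.78) = 4.28 − 9.31 = -5.03; fold change = 2^5.03 = 32.672
Hspa1: ΔΔCt = (21.89−21.46) − (24.69−21.78) = 0.43 − 2.91 = -2.48; fold change = 2^2.48 = 5.579
Hspa6 has the largest |ΔΔCt| = 5.03.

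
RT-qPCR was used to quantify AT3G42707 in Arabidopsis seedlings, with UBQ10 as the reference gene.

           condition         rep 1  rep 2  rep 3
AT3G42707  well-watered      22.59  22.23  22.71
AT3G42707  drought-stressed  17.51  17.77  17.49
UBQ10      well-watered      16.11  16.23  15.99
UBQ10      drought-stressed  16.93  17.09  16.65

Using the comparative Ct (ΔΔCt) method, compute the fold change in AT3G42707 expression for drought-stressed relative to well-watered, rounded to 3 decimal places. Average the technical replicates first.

51.984

Mean Ct: AT3G42707 well-watered 22.510; AT3G42707 drought-stressed 17.590; UBQ10 well-watered 16.110; UBQ10 drought-stressed 16.890
ΔCt(well-watered) = 22.510 − 16.110 = 6.400
ΔCt(drought-stressed) = 17.590 − 16.890 = 0.700
ΔΔCt = 0.700 − 6.400 = -5.700
Fold change = 2^(−(-5.700)) = 2^5.700 = 51.9842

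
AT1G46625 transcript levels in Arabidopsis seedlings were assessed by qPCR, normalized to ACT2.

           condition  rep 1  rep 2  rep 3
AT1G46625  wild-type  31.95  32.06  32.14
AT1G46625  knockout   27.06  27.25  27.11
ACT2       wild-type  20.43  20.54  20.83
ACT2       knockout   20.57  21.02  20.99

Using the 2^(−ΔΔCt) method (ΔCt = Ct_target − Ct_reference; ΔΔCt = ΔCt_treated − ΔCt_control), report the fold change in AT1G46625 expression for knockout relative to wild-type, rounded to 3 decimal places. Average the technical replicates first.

36.002

Mean Ct: AT1G46625 wild-type 32.050; AT1G46625 knockout 27.140; ACT2 wild-type 20.600; ACT2 knockout 20.860
ΔCt(wild-type) = 32.050 − 20.600 = 11.450
ΔCt(knockout) = 27.140 − 20.860 = 6.280
ΔΔCt = 6.280 − 11.450 = -5.170
Fold change = 2^(−(-5.170)) = 2^5.170 = 36.0019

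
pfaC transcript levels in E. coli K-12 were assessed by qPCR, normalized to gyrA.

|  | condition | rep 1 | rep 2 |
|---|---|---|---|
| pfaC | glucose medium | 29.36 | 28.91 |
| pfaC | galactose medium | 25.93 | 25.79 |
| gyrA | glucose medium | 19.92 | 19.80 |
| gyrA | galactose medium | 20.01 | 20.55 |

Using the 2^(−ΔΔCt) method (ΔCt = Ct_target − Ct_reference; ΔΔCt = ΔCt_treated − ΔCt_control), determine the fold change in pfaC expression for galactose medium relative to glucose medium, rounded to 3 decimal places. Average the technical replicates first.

Mean Ct: pfaC glucose medium 29.135; pfaC galactose medium 25.860; gyrA glucose medium 19.860; gyrA galactose medium 20.280
ΔCt(glucose medium) = 29.135 − 19.860 = 9.275
ΔCt(galactose medium) = 25.860 − 20.280 = 5.580
ΔΔCt = 5.580 − 9.275 = -3.695
Fold change = 2^(−(-3.695)) = 2^3.695 = 12.9511

12.951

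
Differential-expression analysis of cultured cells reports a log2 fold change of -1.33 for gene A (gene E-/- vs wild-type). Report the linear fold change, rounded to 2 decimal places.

0.40

Fold change = 2^(-1.33) = 0.398
That is, gene A drops to 39.8% of the wild-type level.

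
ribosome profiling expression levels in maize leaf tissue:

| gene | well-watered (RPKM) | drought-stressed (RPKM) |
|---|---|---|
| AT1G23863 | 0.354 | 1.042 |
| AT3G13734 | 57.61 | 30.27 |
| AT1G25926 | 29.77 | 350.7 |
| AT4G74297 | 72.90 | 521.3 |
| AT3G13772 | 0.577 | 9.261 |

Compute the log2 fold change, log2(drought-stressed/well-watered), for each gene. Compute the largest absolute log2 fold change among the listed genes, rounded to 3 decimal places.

4.005

log2(1.042/0.354) = 1.558  (AT1G23863)
log2(30.27/57.61) = -0.928  (AT3G13734)
log2(350.7/29.77) = 3.558  (AT1G25926)
log2(521.3/72.90) = 2.838  (AT4G74297)
log2(9.261/0.577) = 4.005  (AT3G13772)
The largest magnitude belongs to AT3G13772.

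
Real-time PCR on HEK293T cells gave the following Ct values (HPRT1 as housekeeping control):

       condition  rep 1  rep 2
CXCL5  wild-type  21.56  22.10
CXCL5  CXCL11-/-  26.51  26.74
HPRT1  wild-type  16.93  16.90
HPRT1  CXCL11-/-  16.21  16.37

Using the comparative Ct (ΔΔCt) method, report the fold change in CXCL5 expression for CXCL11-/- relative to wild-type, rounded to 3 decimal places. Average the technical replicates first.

Mean Ct: CXCL5 wild-type 21.830; CXCL5 CXCL11-/- 26.625; HPRT1 wild-type 16.915; HPRT1 CXCL11-/- 16.290
ΔCt(wild-type) = 21.830 − 16.915 = 4.915
ΔCt(CXCL11-/-) = 26.625 − 16.290 = 10.335
ΔΔCt = 10.335 − 4.915 = 5.420
Fold change = 2^(−5.420) = 0.0234

0.023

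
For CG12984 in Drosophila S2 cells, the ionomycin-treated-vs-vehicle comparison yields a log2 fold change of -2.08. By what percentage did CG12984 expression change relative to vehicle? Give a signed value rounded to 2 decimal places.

Fold change = 2^(-2.08) = 0.2365
Percent change = (FC − 1) × 100% = (0.2365 − 1) × 100 = -76.35%

-76.35%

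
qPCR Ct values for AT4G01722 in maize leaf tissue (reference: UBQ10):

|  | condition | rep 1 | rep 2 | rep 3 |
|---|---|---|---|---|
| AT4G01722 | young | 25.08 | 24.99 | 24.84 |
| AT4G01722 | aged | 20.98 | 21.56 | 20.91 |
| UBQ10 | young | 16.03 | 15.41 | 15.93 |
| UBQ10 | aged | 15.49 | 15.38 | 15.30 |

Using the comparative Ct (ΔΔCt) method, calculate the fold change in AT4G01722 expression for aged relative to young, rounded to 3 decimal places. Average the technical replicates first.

10.703

Mean Ct: AT4G01722 young 24.970; AT4G01722 aged 21.150; UBQ10 young 15.790; UBQ10 aged 15.390
ΔCt(young) = 24.970 − 15.790 = 9.180
ΔCt(aged) = 21.150 − 15.390 = 5.760
ΔΔCt = 5.760 − 9.180 = -3.420
Fold change = 2^(−(-3.420)) = 2^3.420 = 10.7034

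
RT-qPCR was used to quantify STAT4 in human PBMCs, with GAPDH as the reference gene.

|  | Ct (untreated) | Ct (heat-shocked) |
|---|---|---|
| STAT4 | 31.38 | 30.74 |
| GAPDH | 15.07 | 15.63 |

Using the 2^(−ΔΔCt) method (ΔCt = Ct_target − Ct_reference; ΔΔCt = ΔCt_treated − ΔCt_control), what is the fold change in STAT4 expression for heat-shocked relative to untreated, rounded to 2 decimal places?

ΔCt(untreated) = 31.380 − 15.070 = 16.310
ΔCt(heat-shocked) = 30.740 − 15.630 = 15.110
ΔΔCt = 15.110 − 16.310 = -1.200
Fold change = 2^(−(-1.200)) = 2^1.200 = 2.297

2.30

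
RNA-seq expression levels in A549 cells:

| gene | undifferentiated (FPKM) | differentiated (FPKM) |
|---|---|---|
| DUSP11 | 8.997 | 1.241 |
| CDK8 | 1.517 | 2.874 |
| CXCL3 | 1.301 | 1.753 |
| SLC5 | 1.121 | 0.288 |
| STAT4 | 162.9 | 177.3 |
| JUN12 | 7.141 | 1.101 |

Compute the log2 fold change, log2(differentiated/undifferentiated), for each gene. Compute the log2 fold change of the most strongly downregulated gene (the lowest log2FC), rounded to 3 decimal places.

log2(1.241/8.997) = -2.858  (DUSP11)
log2(2.874/1.517) = 0.922  (CDK8)
log2(1.753/1.301) = 0.430  (CXCL3)
log2(0.288/1.121) = -1.961  (SLC5)
log2(177.3/162.9) = 0.122  (STAT4)
log2(1.101/7.141) = -2.697  (JUN12)
DUSP11 is most strongly downregulated.

-2.858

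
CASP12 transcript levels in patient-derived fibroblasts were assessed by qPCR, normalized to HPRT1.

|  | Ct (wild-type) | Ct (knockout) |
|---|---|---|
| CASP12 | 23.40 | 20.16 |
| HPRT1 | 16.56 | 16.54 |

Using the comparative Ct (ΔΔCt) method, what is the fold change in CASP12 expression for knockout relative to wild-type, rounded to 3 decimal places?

ΔCt(wild-type) = 23.400 − 16.560 = 6.840
ΔCt(knockout) = 20.160 − 16.540 = 3.620
ΔΔCt = 3.620 − 6.840 = -3.220
Fold change = 2^(−(-3.220)) = 2^3.220 = 9.3179

9.318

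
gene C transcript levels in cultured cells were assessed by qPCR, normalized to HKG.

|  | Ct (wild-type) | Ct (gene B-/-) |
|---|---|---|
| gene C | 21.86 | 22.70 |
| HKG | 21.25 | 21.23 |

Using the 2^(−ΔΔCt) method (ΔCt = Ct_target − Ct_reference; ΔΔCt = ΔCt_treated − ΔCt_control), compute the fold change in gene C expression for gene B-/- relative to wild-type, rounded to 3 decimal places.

ΔCt(wild-type) = 21.860 − 21.250 = 0.610
ΔCt(gene B-/-) = 22.700 − 21.230 = 1.470
ΔΔCt = 1.470 − 0.610 = 0.860
Fold change = 2^(−0.860) = 0.5510

0.551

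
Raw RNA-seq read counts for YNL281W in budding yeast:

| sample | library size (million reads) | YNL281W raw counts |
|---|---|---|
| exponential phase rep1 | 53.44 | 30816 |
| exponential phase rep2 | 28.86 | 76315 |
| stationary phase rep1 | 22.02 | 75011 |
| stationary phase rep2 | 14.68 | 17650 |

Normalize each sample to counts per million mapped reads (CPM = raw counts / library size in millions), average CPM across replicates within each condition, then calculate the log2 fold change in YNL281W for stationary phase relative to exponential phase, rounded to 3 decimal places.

0.517

CPM(exponential phase rep1) = 30816 / 53.44 = 576.6467
CPM(exponential phase rep2) = 76315 / 28.86 = 2644.3174
CPM(stationary phase rep1) = 75011 / 22.02 = 3406.4941
CPM(stationary phase rep2) = 17650 / 14.68 = 1202.3161
mean CPM(exponential phase) = 1610.4821; mean CPM(stationary phase) = 2304.4051
Fold change = 2304.4051 / 1610.4821 = 1.43088
log2(1.43088) = 0.5169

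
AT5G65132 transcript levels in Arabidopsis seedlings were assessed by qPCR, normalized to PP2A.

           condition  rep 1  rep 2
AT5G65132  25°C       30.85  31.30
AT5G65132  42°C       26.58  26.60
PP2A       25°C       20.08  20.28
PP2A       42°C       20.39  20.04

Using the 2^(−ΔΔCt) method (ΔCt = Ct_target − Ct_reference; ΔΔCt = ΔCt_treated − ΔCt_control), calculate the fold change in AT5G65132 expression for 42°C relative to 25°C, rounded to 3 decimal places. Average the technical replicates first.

22.943

Mean Ct: AT5G65132 25°C 31.075; AT5G65132 42°C 26.590; PP2A 25°C 20.180; PP2A 42°C 20.215
ΔCt(25°C) = 31.075 − 20.180 = 10.895
ΔCt(42°C) = 26.590 − 20.215 = 6.375
ΔΔCt = 6.375 − 10.895 = -4.520
Fold change = 2^(−(-4.520)) = 2^4.520 = 22.9433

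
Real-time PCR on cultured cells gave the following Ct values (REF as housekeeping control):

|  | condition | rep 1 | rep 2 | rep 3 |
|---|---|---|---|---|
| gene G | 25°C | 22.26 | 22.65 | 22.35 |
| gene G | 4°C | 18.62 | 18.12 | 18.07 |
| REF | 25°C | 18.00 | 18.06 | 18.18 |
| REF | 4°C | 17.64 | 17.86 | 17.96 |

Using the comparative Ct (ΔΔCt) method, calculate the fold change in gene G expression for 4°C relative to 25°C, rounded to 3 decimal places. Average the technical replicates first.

14.825

Mean Ct: gene G 25°C 22.420; gene G 4°C 18.270; REF 25°C 18.080; REF 4°C 17.820
ΔCt(25°C) = 22.420 − 18.080 = 4.340
ΔCt(4°C) = 18.270 − 17.820 = 0.450
ΔΔCt = 0.450 − 4.340 = -3.890
Fold change = 2^(−(-3.890)) = 2^3.890 = 14.8254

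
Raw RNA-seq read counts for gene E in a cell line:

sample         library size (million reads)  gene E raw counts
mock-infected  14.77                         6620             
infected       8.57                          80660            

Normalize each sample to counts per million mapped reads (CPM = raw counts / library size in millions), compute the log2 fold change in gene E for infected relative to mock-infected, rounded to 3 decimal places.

4.392

CPM(mock-infected) = 6620 / 14.77 = 448.2058
CPM(infected) = 80660 / 8.57 = 9411.9020
Fold change = 9411.9020 / 448.2058 = 20.99906
log2(20.99906) = 4.3923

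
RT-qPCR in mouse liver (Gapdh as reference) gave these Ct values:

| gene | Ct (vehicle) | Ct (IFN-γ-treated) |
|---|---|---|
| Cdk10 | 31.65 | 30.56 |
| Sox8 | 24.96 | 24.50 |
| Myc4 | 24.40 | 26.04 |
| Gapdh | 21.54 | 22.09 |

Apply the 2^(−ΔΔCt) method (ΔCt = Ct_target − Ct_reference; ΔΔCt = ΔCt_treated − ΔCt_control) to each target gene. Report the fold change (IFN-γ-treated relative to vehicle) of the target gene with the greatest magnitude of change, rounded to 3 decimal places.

3.117

Cdk10: ΔΔCt = (30.56−22.09) − (31.65−21.54) = 8.47 − 10.11 = -1.64; fold change = 2^1.64 = 3.117
Sox8: ΔΔCt = (24.50−22.09) − (24.96−21.54) = 2.41 − 3.42 = -1.01; fold change = 2^1.01 = 2.014
Myc4: ΔΔCt = (26.04−22.09) − (24.40−21.54) = 3.95 − 2.86 = 1.09; fold change = 2^-1.09 = 0.470
Cdk10 has the largest |ΔΔCt| = 1.64.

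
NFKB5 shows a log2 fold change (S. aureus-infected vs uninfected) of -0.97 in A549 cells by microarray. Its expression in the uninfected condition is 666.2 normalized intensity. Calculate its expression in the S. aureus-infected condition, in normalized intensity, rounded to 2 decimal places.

340.10

Fold change = 2^(-0.97) = 0.5105
S. aureus-infected expression = 666.2 × 0.5105 = 340.10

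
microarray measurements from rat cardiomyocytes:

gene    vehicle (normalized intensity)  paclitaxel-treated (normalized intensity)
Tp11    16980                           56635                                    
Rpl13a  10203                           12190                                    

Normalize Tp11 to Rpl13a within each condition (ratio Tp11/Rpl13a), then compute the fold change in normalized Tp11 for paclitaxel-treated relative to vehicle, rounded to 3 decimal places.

Tp11/Rpl13a (vehicle) = 16980 / 10203 = 1.6642
Tp11/Rpl13a (paclitaxel-treated) = 56635 / 12190 = 4.646
Fold change = 4.646 / 1.6642 = 2.7917

2.792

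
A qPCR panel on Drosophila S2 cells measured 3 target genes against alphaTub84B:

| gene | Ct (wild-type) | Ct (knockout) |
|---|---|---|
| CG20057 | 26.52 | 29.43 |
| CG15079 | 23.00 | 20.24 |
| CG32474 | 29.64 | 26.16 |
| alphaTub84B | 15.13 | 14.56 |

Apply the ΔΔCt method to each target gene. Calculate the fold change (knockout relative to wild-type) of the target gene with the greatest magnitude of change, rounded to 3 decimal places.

0.090

CG20057: ΔΔCt = (29.43−14.56) − (26.52−15.13) = 14.87 − 11.39 = 3.48; fold change = 2^-3.48 = 0.090
CG15079: ΔΔCt = (20.24−14.56) − (23.00−15.13) = 5.68 − 7.87 = -2.19; fold change = 2^2.19 = 4.563
CG32474: ΔΔCt = (26.16−14.56) − (29.64−15.13) = 11.60 − 14.51 = -2.91; fold change = 2^2.91 = 7.516
CG20057 has the largest |ΔΔCt| = 3.48.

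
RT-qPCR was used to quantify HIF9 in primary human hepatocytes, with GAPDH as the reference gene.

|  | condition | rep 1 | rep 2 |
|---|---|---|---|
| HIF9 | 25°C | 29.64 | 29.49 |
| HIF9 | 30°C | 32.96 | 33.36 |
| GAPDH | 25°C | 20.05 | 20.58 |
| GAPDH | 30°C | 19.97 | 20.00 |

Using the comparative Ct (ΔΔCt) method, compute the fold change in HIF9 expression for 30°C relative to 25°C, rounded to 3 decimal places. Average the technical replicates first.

0.066

Mean Ct: HIF9 25°C 29.565; HIF9 30°C 33.160; GAPDH 25°C 20.315; GAPDH 30°C 19.985
ΔCt(25°C) = 29.565 − 20.315 = 9.250
ΔCt(30°C) = 33.160 − 19.985 = 13.175
ΔΔCt = 13.175 − 9.250 = 3.925
Fold change = 2^(−3.925) = 0.0658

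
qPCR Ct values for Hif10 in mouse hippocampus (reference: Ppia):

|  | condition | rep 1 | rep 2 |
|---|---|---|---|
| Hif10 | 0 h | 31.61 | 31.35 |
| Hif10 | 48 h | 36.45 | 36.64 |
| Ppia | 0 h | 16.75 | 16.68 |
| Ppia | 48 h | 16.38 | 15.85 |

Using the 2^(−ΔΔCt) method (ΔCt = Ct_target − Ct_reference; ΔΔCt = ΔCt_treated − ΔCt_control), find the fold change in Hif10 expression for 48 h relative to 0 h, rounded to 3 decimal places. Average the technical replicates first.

Mean Ct: Hif10 0 h 31.480; Hif10 48 h 36.545; Ppia 0 h 16.715; Ppia 48 h 16.115
ΔCt(0 h) = 31.480 − 16.715 = 14.765
ΔCt(48 h) = 36.545 − 16.115 = 20.430
ΔΔCt = 20.430 − 14.765 = 5.665
Fold change = 2^(−5.665) = 0.0197

0.020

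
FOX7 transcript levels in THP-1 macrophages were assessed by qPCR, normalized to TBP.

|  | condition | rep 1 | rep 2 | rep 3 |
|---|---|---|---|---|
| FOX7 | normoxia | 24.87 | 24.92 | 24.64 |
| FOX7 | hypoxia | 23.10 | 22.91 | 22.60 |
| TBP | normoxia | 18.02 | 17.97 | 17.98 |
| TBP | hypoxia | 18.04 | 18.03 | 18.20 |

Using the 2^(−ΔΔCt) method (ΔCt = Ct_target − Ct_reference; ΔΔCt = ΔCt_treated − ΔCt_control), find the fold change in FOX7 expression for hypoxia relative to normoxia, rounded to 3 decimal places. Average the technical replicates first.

Mean Ct: FOX7 normoxia 24.810; FOX7 hypoxia 22.870; TBP normoxia 17.990; TBP hypoxia 18.090
ΔCt(normoxia) = 24.810 − 17.990 = 6.820
ΔCt(hypoxia) = 22.870 − 18.090 = 4.780
ΔΔCt = 4.780 − 6.820 = -2.040
Fold change = 2^(−(-2.040)) = 2^2.040 = 4.1125

4.112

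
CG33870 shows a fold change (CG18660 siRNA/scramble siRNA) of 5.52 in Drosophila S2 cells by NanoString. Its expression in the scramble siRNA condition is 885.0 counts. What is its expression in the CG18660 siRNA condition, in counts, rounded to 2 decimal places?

4885.20

CG18660 siRNA expression = 885.0 × 5.52 = 4885.20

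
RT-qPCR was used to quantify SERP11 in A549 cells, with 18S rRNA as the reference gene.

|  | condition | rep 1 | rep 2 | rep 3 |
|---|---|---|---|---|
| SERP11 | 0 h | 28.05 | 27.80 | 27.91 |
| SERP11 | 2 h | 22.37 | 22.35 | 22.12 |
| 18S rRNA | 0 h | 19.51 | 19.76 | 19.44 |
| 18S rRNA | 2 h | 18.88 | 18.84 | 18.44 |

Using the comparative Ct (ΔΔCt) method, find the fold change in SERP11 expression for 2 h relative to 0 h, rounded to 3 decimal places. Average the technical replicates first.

27.665

Mean Ct: SERP11 0 h 27.920; SERP11 2 h 22.280; 18S rRNA 0 h 19.570; 18S rRNA 2 h 18.720
ΔCt(0 h) = 27.920 − 19.570 = 8.350
ΔCt(2 h) = 22.280 − 18.720 = 3.560
ΔΔCt = 3.560 − 8.350 = -4.790
Fold change = 2^(−(-4.790)) = 2^4.790 = 27.6652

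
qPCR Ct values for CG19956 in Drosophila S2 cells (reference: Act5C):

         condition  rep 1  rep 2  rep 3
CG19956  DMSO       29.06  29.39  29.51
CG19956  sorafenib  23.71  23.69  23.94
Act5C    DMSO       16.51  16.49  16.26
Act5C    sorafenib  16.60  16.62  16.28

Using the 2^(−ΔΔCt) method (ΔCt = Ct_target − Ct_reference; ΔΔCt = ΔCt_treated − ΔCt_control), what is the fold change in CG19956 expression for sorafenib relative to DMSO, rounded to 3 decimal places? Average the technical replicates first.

Mean Ct: CG19956 DMSO 29.320; CG19956 sorafenib 23.780; Act5C DMSO 16.420; Act5C sorafenib 16.500
ΔCt(DMSO) = 29.320 − 16.420 = 12.900
ΔCt(sorafenib) = 23.780 − 16.500 = 7.280
ΔΔCt = 7.280 − 12.900 = -5.620
Fold change = 2^(−(-5.620)) = 2^5.620 = 49.1800

49.180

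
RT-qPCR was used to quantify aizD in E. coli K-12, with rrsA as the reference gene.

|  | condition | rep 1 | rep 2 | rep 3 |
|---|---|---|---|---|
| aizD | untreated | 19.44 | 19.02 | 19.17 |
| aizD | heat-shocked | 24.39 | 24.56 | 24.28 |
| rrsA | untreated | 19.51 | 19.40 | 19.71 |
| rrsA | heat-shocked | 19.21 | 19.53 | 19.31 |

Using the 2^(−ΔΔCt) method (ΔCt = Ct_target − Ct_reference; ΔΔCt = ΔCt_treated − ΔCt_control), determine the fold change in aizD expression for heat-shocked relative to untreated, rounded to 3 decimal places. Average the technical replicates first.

Mean Ct: aizD untreated 19.210; aizD heat-shocked 24.410; rrsA untreated 19.540; rrsA heat-shocked 19.350
ΔCt(untreated) = 19.210 − 19.540 = -0.330
ΔCt(heat-shocked) = 24.410 − 19.350 = 5.060
ΔΔCt = 5.060 − (-0.330) = 5.390
Fold change = 2^(−5.390) = 0.0238

0.024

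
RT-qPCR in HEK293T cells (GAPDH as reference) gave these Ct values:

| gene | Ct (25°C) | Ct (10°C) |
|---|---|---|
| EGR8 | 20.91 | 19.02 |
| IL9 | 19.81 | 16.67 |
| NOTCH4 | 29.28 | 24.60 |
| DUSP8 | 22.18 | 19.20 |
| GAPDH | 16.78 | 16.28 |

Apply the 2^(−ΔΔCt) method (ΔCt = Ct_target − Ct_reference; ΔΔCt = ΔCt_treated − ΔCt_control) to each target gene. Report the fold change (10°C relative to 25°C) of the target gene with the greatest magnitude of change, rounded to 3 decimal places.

EGR8: ΔΔCt = (19.02−16.28) − (20.91−16.78) = 2.74 − 4.13 = -1.39; fold change = 2^1.39 = 2.621
IL9: ΔΔCt = (16.67−16.28) − (19.81−16.78) = 0.39 − 3.03 = -2.64; fold change = 2^2.64 = 6.233
NOTCH4: ΔΔCt = (24.60−16.28) − (29.28−16.78) = 8.32 − 12.50 = -4.18; fold change = 2^4.18 = 18.126
DUSP8: ΔΔCt = (19.20−16.28) − (22.18−16.78) = 2.92 − 5.40 = -2.48; fold change = 2^2.48 = 5.579
NOTCH4 has the largest |ΔΔCt| = 4.18.

18.126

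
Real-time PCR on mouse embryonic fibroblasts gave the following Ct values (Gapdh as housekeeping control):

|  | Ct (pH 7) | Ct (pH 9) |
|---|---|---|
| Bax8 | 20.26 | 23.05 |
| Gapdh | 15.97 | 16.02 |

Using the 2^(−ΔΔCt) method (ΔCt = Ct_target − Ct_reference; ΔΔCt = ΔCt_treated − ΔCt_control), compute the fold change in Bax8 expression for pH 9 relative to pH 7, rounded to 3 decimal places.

0.150

ΔCt(pH 7) = 20.260 − 15.970 = 4.290
ΔCt(pH 9) = 23.050 − 16.020 = 7.030
ΔΔCt = 7.030 − 4.290 = 2.740
Fold change = 2^(−2.740) = 0.1497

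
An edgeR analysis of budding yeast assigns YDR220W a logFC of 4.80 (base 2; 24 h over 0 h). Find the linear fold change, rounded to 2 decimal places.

27.86

Fold change = 2^(4.80) = 27.858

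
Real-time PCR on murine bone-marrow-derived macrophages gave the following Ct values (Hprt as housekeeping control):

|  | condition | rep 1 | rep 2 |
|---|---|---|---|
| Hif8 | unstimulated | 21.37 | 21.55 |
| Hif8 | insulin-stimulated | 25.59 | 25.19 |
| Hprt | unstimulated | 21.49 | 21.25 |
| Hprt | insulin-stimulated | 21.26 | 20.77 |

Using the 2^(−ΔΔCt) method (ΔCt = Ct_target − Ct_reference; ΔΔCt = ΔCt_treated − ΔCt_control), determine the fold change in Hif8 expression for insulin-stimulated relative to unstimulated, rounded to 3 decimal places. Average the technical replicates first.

0.051

Mean Ct: Hif8 unstimulated 21.460; Hif8 insulin-stimulated 25.390; Hprt unstimulated 21.370; Hprt insulin-stimulated 21.015
ΔCt(unstimulated) = 21.460 − 21.370 = 0.090
ΔCt(insulin-stimulated) = 25.390 − 21.015 = 4.375
ΔΔCt = 4.375 − 0.090 = 4.285
Fold change = 2^(−4.285) = 0.0513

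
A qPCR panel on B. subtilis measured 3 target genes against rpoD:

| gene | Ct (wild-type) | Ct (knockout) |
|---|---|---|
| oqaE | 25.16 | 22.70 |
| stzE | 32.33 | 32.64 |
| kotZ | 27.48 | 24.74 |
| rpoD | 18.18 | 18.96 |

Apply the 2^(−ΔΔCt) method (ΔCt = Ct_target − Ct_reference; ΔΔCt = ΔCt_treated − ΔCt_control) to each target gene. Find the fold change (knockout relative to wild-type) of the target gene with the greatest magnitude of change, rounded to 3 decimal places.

11.472

oqaE: ΔΔCt = (22.70−18.96) − (25.16−18.18) = 3.74 − 6.98 = -3.24; fold change = 2^3.24 = 9.448
stzE: ΔΔCt = (32.64−18.96) − (32.33−18.18) = 13.68 − 14.15 = -0.47; fold change = 2^0.47 = 1.385
kotZ: ΔΔCt = (24.74−18.96) − (27.48−18.18) = 5.78 − 9.30 = -3.52; fold change = 2^3.52 = 11.472
kotZ has the largest |ΔΔCt| = 3.52.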